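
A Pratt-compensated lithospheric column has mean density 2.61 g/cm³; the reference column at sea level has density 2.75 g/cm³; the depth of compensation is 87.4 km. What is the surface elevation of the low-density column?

ρ_ref D = ρ (D + h) → h = D (ρ_ref − ρ)/ρ.
h = 87.4 km × (2.75 − 2.61)/2.61 = 4.69 km.

4.69 km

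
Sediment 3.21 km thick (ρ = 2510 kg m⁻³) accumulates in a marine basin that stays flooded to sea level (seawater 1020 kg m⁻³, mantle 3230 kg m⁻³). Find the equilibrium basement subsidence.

2.16 km

Submarine loading: the sediment displaces seawater, and the subsidence is in turn flooded, so s (ρ_m − ρ_w) = t (ρ_sed − ρ_w).
s = 3.21 km × (2510 − 1020) / (3230 − 1020) = 2.16 km.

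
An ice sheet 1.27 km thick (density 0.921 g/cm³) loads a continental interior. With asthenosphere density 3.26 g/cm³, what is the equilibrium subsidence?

By Archimedes' principle applied to the lithosphere: the ice load ρ_ice t is balanced by mantle displaced below, ρ_m s.
s = t ρ_ice / ρ_m = 1.27 km × 0.921/3.26 = 0.359 km.

0.359 km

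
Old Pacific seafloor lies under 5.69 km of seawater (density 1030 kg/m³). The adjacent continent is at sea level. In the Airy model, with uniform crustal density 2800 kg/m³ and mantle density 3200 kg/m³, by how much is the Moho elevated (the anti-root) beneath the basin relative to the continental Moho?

By Archimedes' principle applied to the lithosphere: replacing crust with seawater at the top is compensated by replacing crust with mantle at the base: d (ρ_c − ρ_w) = a (ρ_m − ρ_c).
a = d (ρ_c − ρ_w)/(ρ_m − ρ_c) = 5.69 km × 1770/400 = 25.2 km.

25.2 km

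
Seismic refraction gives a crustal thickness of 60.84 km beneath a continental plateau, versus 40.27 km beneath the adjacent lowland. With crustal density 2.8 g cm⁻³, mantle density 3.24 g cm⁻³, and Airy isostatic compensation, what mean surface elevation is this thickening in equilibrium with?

2.79 km

Excess crust Δ = 60.84 km − 40.27 km = 20.57 km, split between elevation h and root r with h + r = Δ.
Airy balance ρ_c h = (ρ_m − ρ_c) r gives r = h ρ_c/(ρ_m − ρ_c), so h (1 + ρ_c/(ρ_m − ρ_c)) = Δ, i.e. h = Δ (ρ_m − ρ_c)/ρ_m.
h = 20.57 km × 0.44/3.24 = 2.79 km.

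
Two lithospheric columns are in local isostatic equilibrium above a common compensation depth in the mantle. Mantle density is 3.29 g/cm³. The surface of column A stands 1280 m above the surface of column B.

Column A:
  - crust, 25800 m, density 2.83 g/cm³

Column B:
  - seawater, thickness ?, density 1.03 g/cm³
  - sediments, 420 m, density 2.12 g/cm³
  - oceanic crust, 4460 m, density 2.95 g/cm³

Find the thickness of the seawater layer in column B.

2500 m

Take the compensation level at the base of the deeper column (depth z_c below the surface of column A) and equate Σ ρ_i t_i down to z_c; mantle fills any gap and the z_c terms cancel.
Column A: 25800×2.83 + (z_c − 25800)×3.29
Column B: 1280×0 + x×1.03 + 420×2.12 + 4460×2.95 + (z_c − 1280 − 4880 − x)×3.29
The z_c×3.29 term appears on both sides and cancels. Collect the known terms of each column as K = Σ(ρt)_known − 3.29 × (depth of known layers): K_A = 73014 − 3.29×25800 = −11868; K_B = 14047.4 − 3.29×(1280 + 4880) = −6219.
Balance: K_A = K_B − x×(3.29 − 1.03), so x = (K_B − K_A)/(3.29 − 1.03) = 5649/2.26 = 2500 m.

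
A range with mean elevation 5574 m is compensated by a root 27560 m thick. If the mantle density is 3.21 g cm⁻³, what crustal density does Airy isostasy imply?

2.67 g cm⁻³

ρ_c h = (ρ_m − ρ_c) r → ρ_c (h + r) = ρ_m r → ρ_c = ρ_m r / (h + r).
ρ_c = 3.21 × 27560 m / (5574 m + 27560 m) = 2.67 g cm⁻³.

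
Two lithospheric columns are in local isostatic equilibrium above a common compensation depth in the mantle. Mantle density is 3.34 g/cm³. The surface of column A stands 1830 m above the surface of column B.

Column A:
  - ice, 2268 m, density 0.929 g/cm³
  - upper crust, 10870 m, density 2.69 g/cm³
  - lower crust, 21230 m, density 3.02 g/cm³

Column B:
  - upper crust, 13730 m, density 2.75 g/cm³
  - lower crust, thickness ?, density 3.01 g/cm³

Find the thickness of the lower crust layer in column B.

15500 m

Take the compensation level at the base of the deeper column (depth z_c below the surface of column A) and equate Σ ρ_i t_i down to z_c; mantle fills any gap and the z_c terms cancel.
Column A: 2268×0.929 + 10870×2.69 + 21230×3.02 + (z_c − 34368)×3.34
Column B: 1830×0 + 13730×2.75 + x×3.01 + (z_c − 1830 − 13730 − x)×3.34
The z_c×3.34 term appears on both sides and cancels. Collect the known terms of each column as K = Σ(ρt)_known − 3.34 × (depth of known layers): K_A = 95461.872 − 3.34×34368 = −19327.248; K_B = 37757.5 − 3.34×(1830 + 13730) = −14212.9.
Balance: K_A = K_B − x×(3.34 − 3.01), so x = (K_B − K_A)/(3.34 − 3.01) = 5114.35/0.33 = 15500 m.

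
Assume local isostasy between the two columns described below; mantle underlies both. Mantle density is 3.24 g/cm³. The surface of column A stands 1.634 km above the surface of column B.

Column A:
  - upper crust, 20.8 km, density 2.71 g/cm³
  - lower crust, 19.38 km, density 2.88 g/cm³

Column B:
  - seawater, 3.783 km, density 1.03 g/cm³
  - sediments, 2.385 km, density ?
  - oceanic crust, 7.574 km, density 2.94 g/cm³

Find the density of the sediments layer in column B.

Take the compensation level at the base of the deeper column (depth z_c below the surface of column A) and equate Σ ρ_i t_i down to z_c; mantle fills any gap and the z_c terms cancel.
Column A: 20.8×2.71 + 19.38×2.88 + (z_c − 40.18)×3.24
Column B: 1.634×0 + 3.783×1.03 + 2.385×ρ + 7.574×2.94 + (z_c − 1.634 − 13.742)×3.24
The z_c×3.24 term appears on both sides and cancels. Collect the known terms of each column as K = Σ(ρt)_known − 3.24 × (depth of known layers): K_A = 112.1824 − 3.24×40.18 = −18.0008; K_B = 26.16405 − 3.24×(1.634 + 13.742) = −23.65419.
Balance: K_A = K_B + 2.385×ρ, so ρ = (K_A − K_B)/2.385 = 5.65339/2.385 = 2.37 g/cm³.

2.37 g/cm³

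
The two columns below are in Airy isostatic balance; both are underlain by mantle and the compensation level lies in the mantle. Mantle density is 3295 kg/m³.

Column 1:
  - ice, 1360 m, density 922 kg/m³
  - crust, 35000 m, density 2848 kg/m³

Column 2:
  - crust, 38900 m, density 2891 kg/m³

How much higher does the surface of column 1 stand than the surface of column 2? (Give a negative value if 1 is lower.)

For any compensation level in the mantle, the mantle terms cancel and isostasy reduces to e = (Σt_1 − Σt_2) − (Σ(ρt)_1 − Σ(ρt)_2) / ρ_m.
Σt_1 = 36360 m; Σt_2 = 38900 m; Σ(ρt)_1 = 100933920; Σ(ρt)_2 = 112459900 (in m·kg/m³).
e = (36360 − 38900) − (100933920 − 112459900) / 3295 = 958 m.

958 m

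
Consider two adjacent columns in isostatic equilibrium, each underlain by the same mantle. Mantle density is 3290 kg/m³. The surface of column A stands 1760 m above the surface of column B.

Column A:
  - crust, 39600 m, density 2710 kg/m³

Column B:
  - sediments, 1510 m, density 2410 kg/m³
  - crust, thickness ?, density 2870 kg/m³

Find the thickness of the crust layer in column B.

Take the compensation level at the base of the deeper column (depth z_c below the surface of column A) and equate Σ ρ_i t_i down to z_c; mantle fills any gap and the z_c terms cancel.
Column A: 39600×2710 + (z_c − 39600)×3290
Column B: 1760×0 + 1510×2410 + x×2870 + (z_c − 1760 − 1510 − x)×3290
The z_c×3290 term appears on both sides and cancels. Collect the known terms of each column as K = Σ(ρt)_known − 3290 × (depth of known layers): K_A = 107316000 − 3290×39600 = −22968000; K_B = 3639100 − 3290×(1760 + 1510) = −7119200.
Balance: K_A = K_B − x×(3290 − 2870), so x = (K_B − K_A)/(3290 − 2870) = 15848800/420 = 37700 m.

37700 m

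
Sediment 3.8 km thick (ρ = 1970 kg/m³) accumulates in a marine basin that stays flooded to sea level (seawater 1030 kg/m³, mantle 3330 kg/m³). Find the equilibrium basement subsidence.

Submarine loading: the sediment displaces seawater, and the subsidence is in turn flooded, so s (ρ_m − ρ_w) = t (ρ_sed − ρ_w).
s = 3.8 km × (1970 − 1030) / (3330 − 1030) = 1.55 km.

1.55 km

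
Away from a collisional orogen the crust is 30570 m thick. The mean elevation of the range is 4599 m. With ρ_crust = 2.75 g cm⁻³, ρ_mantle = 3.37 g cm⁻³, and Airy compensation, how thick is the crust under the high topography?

55600 m

Root depth r = h ρ_c / (ρ_m − ρ_c) = 4599 m × 2.75 / 0.62 = 20400 m.
Total thickness = T + h + r = 30570 m + 4599 m + 20400 m = 55600 m.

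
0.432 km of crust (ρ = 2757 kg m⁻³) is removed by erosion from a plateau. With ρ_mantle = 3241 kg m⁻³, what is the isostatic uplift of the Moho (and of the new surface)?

0.367 km

Unloading: uplift u = e ρ_c/ρ_m = 0.432 km × 2757/3241 = 0.367 km.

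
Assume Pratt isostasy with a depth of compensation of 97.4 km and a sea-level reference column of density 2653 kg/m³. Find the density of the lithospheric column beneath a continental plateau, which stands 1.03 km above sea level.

2630 kg/m³

Pratt balance: ρ_ref D = ρ (D + h).
ρ = ρ_ref D/(D + h) = 2653 × 97.4 km/(97.4 km + 1.03 km) = 2630 kg/m³.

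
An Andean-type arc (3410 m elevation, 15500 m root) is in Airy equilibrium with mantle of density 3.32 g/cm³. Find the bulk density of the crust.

2.72 g/cm³

ρ_c h = (ρ_m − ρ_c) r → ρ_c (h + r) = ρ_m r → ρ_c = ρ_m r / (h + r).
ρ_c = 3.32 × 15500 m / (3410 m + 15500 m) = 2.72 g/cm³.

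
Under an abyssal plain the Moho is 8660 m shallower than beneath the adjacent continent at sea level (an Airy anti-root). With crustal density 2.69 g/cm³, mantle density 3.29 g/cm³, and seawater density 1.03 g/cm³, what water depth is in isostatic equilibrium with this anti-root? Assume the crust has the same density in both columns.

3130 m

Replacing a thickness d of crust by seawater at the top must be balanced by replacing crust with mantle at the base: d (ρ_c − ρ_w) = a (ρ_m − ρ_c).
d = a (ρ_m − ρ_c)/(ρ_c − ρ_w) = 8660 m × 0.6/1.66 = 3130 m.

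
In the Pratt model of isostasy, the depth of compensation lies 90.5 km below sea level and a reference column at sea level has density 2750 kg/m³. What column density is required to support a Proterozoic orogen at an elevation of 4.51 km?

2620 kg/m³

Pratt balance: ρ_ref D = ρ (D + h).
ρ = ρ_ref D/(D + h) = 2750 × 90.5 km/(90.5 km + 4.51 km) = 2620 kg/m³.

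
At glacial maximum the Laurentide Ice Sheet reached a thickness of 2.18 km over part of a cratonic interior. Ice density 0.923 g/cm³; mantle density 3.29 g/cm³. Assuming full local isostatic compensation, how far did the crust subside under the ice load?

0.612 km

Equating mass per unit area of the two columns: the ice load ρ_ice t is balanced by mantle displaced below, ρ_m s.
s = t ρ_ice / ρ_m = 2.18 km × 0.923/3.29 = 0.612 km.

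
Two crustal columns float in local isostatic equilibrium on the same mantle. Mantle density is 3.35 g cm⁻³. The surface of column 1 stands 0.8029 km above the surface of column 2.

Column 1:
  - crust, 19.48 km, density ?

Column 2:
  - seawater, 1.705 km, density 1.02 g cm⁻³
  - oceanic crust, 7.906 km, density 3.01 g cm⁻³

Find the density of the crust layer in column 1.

Take the compensation level at the base of the deeper column (depth z_c below the surface of column 1) and equate Σ ρ_i t_i down to z_c; mantle fills any gap and the z_c terms cancel.
Column 1: 19.48×ρ + (z_c − 19.48)×3.35
Column 2: 0.8029×0 + 1.705×1.02 + 7.906×3.01 + (z_c − 0.8029 − 9.611)×3.35
The z_c×3.35 term appears on both sides and cancels. Collect the known terms of each column as K = Σ(ρt)_known − 3.35 × (depth of known layers): K_1 = 0 − 3.35×19.48 = −65.258; K_2 = 25.53616 − 3.35×(0.8029 + 9.611) = −9.350405.
Balance: K_1 + 19.48×ρ = K_2, so ρ = (K_2 − K_1)/19.48 = 55.9076/19.48 = 2.87 g cm⁻³.

2.87 g cm⁻³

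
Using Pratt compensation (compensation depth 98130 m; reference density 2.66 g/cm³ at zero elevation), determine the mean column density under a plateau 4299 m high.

2.55 g/cm³

Pratt balance: ρ_ref D = ρ (D + h).
ρ = ρ_ref D/(D + h) = 2.66 × 98130 m/(98130 m + 4299 m) = 2.55 g/cm³.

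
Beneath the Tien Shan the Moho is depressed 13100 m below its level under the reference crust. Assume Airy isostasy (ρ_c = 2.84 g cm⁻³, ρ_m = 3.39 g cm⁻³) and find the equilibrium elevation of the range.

2540 m

Equating mass per unit area of the two columns: ρ_c h = (ρ_m − ρ_c) r.
h = r (ρ_m − ρ_c) / ρ_c = 13100 m × (3.39 − 2.84) / 2.84 = 2540 m.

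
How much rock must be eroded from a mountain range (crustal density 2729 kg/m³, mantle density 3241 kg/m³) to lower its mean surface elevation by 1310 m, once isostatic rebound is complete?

Net drop Δ = e − u = e − e ρ_c/ρ_m = e (ρ_m − ρ_c)/ρ_m.
e = Δ ρ_m/(ρ_m − ρ_c) = 1310 m × 3241/512 = 8290 m.

8290 m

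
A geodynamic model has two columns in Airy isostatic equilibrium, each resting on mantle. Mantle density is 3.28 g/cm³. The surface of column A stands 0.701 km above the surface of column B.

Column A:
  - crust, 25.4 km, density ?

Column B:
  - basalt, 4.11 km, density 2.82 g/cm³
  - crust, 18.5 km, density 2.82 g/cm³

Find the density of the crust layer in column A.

Take the compensation level at the base of the deeper column (depth z_c below the surface of column A) and equate Σ ρ_i t_i down to z_c; mantle fills any gap and the z_c terms cancel.
Column A: 25.4×ρ + (z_c − 25.4)×3.28
Column B: 0.701×0 + 4.11×2.82 + 18.5×2.82 + (z_c − 0.701 − 22.61)×3.28
The z_c×3.28 term appears on both sides and cancels. Collect the known terms of each column as K = Σ(ρt)_known − 3.28 × (depth of known layers): K_A = 0 − 3.28×25.4 = −83.312; K_B = 63.7602 − 3.28×(0.701 + 22.61) = −12.69988.
Balance: K_A + 25.4×ρ = K_B, so ρ = (K_B − K_A)/25.4 = 70.6121/25.4 = 2.78 g/cm³.

2.78 g/cm³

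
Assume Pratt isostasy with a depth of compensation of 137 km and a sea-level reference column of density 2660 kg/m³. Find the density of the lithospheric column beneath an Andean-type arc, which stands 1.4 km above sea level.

2630 kg/m³

Pratt balance: ρ_ref D = ρ (D + h).
ρ = ρ_ref D/(D + h) = 2660 × 137 km/(137 km + 1.4 km) = 2630 kg/m³.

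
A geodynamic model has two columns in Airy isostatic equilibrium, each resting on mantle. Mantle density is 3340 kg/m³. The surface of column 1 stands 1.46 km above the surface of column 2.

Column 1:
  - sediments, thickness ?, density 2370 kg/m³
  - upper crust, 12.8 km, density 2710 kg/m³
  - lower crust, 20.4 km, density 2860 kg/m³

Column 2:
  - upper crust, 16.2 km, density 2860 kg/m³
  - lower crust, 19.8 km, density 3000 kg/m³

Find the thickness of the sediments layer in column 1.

1.58 km

Take the compensation level at the base of the deeper column (depth z_c below the surface of column 1) and equate Σ ρ_i t_i down to z_c; mantle fills any gap and the z_c terms cancel.
Column 1: x×2370 + 12.8×2710 + 20.4×2860 + (z_c − 33.2 − x)×3340
Column 2: 1.46×0 + 16.2×2860 + 19.8×3000 + (z_c − 1.46 − 36)×3340
The z_c×3340 term appears on both sides and cancels. Collect the known terms of each column as K = Σ(ρt)_known − 3340 × (depth of known layers): K_1 = 93032 − 3340×33.2 = −17856; K_2 = 105732 − 3340×(1.46 + 36) = −19384.4.
Balance: K_1 − x×(3340 − 2370) = K_2, so x = (K_1 − K_2)/(3340 − 2370) = 1528.4/970 = 1.58 km.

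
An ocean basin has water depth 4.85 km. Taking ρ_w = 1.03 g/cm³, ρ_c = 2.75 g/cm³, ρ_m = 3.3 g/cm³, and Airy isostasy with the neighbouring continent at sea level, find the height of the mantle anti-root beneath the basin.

15.2 km

Balancing pressure at the compensation depth: replacing crust with seawater at the top is compensated by replacing crust with mantle at the base: d (ρ_c − ρ_w) = a (ρ_m − ρ_c).
a = d (ρ_c − ρ_w)/(ρ_m − ρ_c) = 4.85 km × 1.72/0.55 = 15.2 km.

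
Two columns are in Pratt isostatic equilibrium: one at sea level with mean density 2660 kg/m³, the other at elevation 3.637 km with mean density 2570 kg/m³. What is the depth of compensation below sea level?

ρ_ref D = ρ (D + h) → D (ρ_ref − ρ) = ρ h.
D = ρ h/(ρ_ref − ρ) = 2570 × 3.637 km/(2660 − 2570) = 104 km.

104 km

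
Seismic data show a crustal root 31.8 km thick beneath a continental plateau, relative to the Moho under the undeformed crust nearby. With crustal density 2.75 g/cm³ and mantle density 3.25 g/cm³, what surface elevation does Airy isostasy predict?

Balancing pressure at the compensation depth: ρ_c h = (ρ_m − ρ_c) r.
h = r (ρ_m − ρ_c) / ρ_c = 31.8 km × (3.25 − 2.75) / 2.75 = 5.78 km.

5.78 km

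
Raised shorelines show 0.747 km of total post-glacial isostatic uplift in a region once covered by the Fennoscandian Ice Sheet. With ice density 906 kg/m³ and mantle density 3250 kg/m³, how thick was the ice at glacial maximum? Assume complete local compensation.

2.68 km

u = t ρ_ice/ρ_m → t = u ρ_m/ρ_ice = 0.747 km × 3250/906 = 2.68 km.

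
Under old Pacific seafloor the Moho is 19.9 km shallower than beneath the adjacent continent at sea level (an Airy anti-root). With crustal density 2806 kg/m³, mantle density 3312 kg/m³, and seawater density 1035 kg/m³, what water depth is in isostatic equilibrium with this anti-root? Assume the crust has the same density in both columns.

5.69 km

Replacing a thickness d of crust by seawater at the top must be balanced by replacing crust with mantle at the base: d (ρ_c − ρ_w) = a (ρ_m − ρ_c).
d = a (ρ_m − ρ_c)/(ρ_c − ρ_w) = 19.9 km × 506/1771 = 5.69 km.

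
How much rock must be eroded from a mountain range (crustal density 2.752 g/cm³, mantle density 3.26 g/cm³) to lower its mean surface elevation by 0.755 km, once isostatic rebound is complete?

4.85 km

Net drop Δ = e − u = e − e ρ_c/ρ_m = e (ρ_m − ρ_c)/ρ_m.
e = Δ ρ_m/(ρ_m − ρ_c) = 0.755 km × 3.26/0.508 = 4.85 km.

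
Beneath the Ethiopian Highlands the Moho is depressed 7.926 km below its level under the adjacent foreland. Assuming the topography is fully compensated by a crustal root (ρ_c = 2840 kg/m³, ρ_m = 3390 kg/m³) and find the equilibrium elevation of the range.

1.53 km

For local isostatic compensation: ρ_c h = (ρ_m − ρ_c) r.
h = r (ρ_m − ρ_c) / ρ_c = 7.926 km × (3390 − 2840) / 2840 = 1.53 km.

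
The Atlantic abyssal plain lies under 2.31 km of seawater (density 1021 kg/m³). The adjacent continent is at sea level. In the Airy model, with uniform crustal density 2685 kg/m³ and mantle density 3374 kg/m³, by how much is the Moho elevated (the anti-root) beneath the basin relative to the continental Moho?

5.58 km

For local isostatic compensation: replacing crust with seawater at the top is compensated by replacing crust with mantle at the base: d (ρ_c − ρ_w) = a (ρ_m − ρ_c).
a = d (ρ_c − ρ_w)/(ρ_m − ρ_c) = 2.31 km × 1664/689 = 5.58 km.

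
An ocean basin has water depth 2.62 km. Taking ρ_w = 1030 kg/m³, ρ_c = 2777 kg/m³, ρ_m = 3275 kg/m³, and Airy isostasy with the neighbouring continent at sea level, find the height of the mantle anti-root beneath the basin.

9.19 km

By Archimedes' principle applied to the lithosphere: replacing crust with seawater at the top is compensated by replacing crust with mantle at the base: d (ρ_c − ρ_w) = a (ρ_m − ρ_c).
a = d (ρ_c − ρ_w)/(ρ_m − ρ_c) = 2.62 km × 1747/498 = 9.19 km.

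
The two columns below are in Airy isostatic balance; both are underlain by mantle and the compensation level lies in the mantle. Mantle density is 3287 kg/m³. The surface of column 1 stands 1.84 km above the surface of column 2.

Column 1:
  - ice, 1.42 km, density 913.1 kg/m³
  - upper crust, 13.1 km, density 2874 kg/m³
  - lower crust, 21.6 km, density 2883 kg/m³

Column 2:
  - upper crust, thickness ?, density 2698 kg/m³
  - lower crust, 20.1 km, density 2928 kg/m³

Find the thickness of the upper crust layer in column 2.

7.2 km

Take the compensation level at the base of the deeper column (depth z_c below the surface of column 1) and equate Σ ρ_i t_i down to z_c; mantle fills any gap and the z_c terms cancel.
Column 1: 1.42×913.1 + 13.1×2874 + 21.6×2883 + (z_c − 36.12)×3287
Column 2: 1.84×0 + x×2698 + 20.1×2928 + (z_c − 1.84 − 20.1 − x)×3287
The z_c×3287 term appears on both sides and cancels. Collect the known terms of each column as K = Σ(ρt)_known − 3287 × (depth of known layers): K_1 = 101218.802 − 3287×36.12 = −17507.638; K_2 = 58852.8 − 3287×(1.84 + 20.1) = −13263.98.
Balance: K_1 = K_2 − x×(3287 − 2698), so x = (K_2 − K_1)/(3287 − 2698) = 4243.66/589 = 7.2 km.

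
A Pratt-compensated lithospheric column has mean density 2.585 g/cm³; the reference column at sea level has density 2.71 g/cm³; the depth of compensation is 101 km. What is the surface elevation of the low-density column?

ρ_ref D = ρ (D + h) → h = D (ρ_ref − ρ)/ρ.
h = 101 km × (2.71 − 2.585)/2.585 = 4.88 km.

4.88 km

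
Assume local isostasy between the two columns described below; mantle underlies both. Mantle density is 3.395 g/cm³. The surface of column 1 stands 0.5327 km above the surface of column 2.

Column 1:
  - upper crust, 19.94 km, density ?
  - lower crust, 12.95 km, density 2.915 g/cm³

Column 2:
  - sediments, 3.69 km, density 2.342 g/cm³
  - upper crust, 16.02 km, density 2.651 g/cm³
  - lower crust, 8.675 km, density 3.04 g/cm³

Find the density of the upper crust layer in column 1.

Take the compensation level at the base of the deeper column (depth z_c below the surface of column 1) and equate Σ ρ_i t_i down to z_c; mantle fills any gap and the z_c terms cancel.
Column 1: 19.94×ρ + 12.95×2.915 + (z_c − 32.89)×3.395
Column 2: 0.5327×0 + 3.69×2.342 + 16.02×2.651 + 8.675×3.04 + (z_c − 0.5327 − 28.385)×3.395
The z_c×3.395 term appears on both sides and cancels. Collect the known terms of each column as K = Σ(ρt)_known − 3.395 × (depth of known layers): K_1 = 37.74925 − 3.395×32.89 = −73.9123; K_2 = 77.483 − 3.395×(0.5327 + 28.385) = −20.6925915.
Balance: K_1 + 19.94×ρ = K_2, so ρ = (K_2 − K_1)/19.94 = 53.2197/19.94 = 2.67 g/cm³.

2.67 g/cm³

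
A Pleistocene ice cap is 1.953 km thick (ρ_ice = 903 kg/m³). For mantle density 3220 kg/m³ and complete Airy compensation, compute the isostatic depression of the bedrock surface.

Equating mass per unit area of the two columns: the ice load ρ_ice t is balanced by mantle displaced below, ρ_m s.
s = t ρ_ice / ρ_m = 1.953 km × 903/3220 = 0.548 km.

0.548 km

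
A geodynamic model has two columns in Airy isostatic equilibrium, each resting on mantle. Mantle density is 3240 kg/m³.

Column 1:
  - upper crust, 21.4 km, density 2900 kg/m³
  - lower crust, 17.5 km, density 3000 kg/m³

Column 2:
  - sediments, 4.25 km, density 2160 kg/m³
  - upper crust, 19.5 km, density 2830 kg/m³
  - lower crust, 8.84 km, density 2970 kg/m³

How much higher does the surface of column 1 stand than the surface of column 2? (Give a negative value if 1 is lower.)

−1.08 km

For any compensation level in the mantle, the mantle terms cancel and isostasy reduces to e = (Σt_1 − Σt_2) − (Σ(ρt)_1 − Σ(ρt)_2) / ρ_m.
Σt_1 = 38.9 km; Σt_2 = 32.59 km; Σ(ρt)_1 = 114560; Σ(ρt)_2 = 90619.8 (in km·kg/m³).
e = (38.9 − 32.59) − (114560 − 90619.8) / 3240 = −1.08 km.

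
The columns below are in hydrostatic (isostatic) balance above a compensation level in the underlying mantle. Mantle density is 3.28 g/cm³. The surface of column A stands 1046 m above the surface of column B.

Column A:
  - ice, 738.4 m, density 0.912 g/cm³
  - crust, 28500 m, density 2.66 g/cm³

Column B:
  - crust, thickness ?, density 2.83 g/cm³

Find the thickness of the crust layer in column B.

35500 m

Take the compensation level at the base of the deeper column (depth z_c below the surface of column A) and equate Σ ρ_i t_i down to z_c; mantle fills any gap and the z_c terms cancel.
Column A: 738.4×0.912 + 28500×2.66 + (z_c − 29238.4)×3.28
Column B: 1046×0 + x×2.83 + (z_c − 1046 − 0 − x)×3.28
The z_c×3.28 term appears on both sides and cancels. Collect the known terms of each column as K = Σ(ρt)_known − 3.28 × (depth of known layers): K_A = 76483.4208 − 3.28×29238.4 = −19418.5312; K_B = 0 − 3.28×(1046 + 0) = −3430.88.
Balance: K_A = K_B − x×(3.28 − 2.83), so x = (K_B − K_A)/(3.28 − 2.83) = 15987.7/0.45 = 35500 m.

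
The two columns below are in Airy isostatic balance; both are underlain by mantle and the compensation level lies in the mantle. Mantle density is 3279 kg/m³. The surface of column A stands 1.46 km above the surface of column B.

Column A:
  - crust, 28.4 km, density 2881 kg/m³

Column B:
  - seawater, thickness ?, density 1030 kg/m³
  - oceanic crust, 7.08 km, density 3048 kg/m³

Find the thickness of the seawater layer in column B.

2.17 km

Take the compensation level at the base of the deeper column (depth z_c below the surface of column A) and equate Σ ρ_i t_i down to z_c; mantle fills any gap and the z_c terms cancel.
Column A: 28.4×2881 + (z_c − 28.4)×3279
Column B: 1.46×0 + x×1030 + 7.08×3048 + (z_c − 1.46 − 7.08 − x)×3279
The z_c×3279 term appears on both sides and cancels. Collect the known terms of each column as K = Σ(ρt)_known − 3279 × (depth of known layers): K_A = 81820.4 − 3279×28.4 = −11303.2; K_B = 21579.84 − 3279×(1.46 + 7.08) = −6422.82.
Balance: K_A = K_B − x×(3279 − 1030), so x = (K_B − K_A)/(3279 − 1030) = 4880.38/2249 = 2.17 km.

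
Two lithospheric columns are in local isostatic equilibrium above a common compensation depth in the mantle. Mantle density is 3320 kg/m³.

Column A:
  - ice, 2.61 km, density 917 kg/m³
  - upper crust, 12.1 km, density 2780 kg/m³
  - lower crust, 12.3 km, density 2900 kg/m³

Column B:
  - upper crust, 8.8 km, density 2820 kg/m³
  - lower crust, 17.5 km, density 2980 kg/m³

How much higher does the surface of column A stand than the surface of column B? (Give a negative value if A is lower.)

2.3 km

For any compensation level in the mantle, the mantle terms cancel and isostasy reduces to e = (Σt_A − Σt_B) − (Σ(ρt)_A − Σ(ρt)_B) / ρ_m.
Σt_A = 27.01 km; Σt_B = 26.3 km; Σ(ρt)_A = 71701.37; Σ(ρt)_B = 76966 (in km·kg/m³).
e = (27.01 − 26.3) − (71701.37 − 76966) / 3320 = 2.3 km.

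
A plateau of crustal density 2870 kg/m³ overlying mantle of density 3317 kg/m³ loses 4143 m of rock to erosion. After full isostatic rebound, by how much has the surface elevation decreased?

Rebound u = e ρ_c/ρ_m = 4143 m × 2870/3317 = 3585 m.
Net surface drop = e − u = 4143 m − 3585 m = e (ρ_m − ρ_c)/ρ_m = 558 m.

558 m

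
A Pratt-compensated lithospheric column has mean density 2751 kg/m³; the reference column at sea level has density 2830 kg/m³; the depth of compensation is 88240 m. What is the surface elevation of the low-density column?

ρ_ref D = ρ (D + h) → h = D (ρ_ref − ρ)/ρ.
h = 88240 m × (2830 − 2751)/2751 = 2530 m.

2530 m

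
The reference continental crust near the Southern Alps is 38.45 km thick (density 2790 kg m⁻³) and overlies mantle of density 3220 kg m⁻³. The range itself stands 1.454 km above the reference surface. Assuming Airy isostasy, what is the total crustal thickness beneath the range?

49.3 km

Root depth r = h ρ_c / (ρ_m − ρ_c) = 1.454 km × 2790 / 430 = 9.434 km.
Total thickness = T + h + r = 38.45 km + 1.454 km + 9.434 km = 49.3 km.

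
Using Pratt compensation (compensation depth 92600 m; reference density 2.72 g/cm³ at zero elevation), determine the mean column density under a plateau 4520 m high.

Pratt balance: ρ_ref D = ρ (D + h).
ρ = ρ_ref D/(D + h) = 2.72 × 92600 m/(92600 m + 4520 m) = 2.59 g/cm³.

2.59 g/cm³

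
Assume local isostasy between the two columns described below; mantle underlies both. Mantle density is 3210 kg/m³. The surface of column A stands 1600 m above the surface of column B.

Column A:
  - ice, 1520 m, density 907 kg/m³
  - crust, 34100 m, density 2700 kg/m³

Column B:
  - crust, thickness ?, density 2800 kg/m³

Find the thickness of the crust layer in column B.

38400 m

Take the compensation level at the base of the deeper column (depth z_c below the surface of column A) and equate Σ ρ_i t_i down to z_c; mantle fills any gap and the z_c terms cancel.
Column A: 1520×907 + 34100×2700 + (z_c − 35620)×3210
Column B: 1600×0 + x×2800 + (z_c − 1600 − 0 − x)×3210
The z_c×3210 term appears on both sides and cancels. Collect the known terms of each column as K = Σ(ρt)_known − 3210 × (depth of known layers): K_A = 93448640 − 3210×35620 = −20891560; K_B = 0 − 3210×(1600 + 0) = −5136000.
Balance: K_A = K_B − x×(3210 − 2800), so x = (K_B − K_A)/(3210 − 2800) = 15755600/410 = 38400 m.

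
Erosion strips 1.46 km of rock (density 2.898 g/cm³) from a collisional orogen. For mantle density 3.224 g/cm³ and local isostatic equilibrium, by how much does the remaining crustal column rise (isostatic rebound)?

Unloading: uplift u = e ρ_c/ρ_m = 1.46 km × 2.898/3.224 = 1.31 km.

1.31 km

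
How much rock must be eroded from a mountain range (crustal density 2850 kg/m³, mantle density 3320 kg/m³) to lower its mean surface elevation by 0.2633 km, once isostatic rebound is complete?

1.86 km

Net drop Δ = e − u = e − e ρ_c/ρ_m = e (ρ_m − ρ_c)/ρ_m.
e = Δ ρ_m/(ρ_m − ρ_c) = 0.2633 km × 3320/470 = 1.86 km.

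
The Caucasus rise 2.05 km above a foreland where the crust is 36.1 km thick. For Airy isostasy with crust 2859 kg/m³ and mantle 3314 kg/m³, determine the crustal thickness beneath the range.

51 km

Root depth r = h ρ_c / (ρ_m − ρ_c) = 2.05 km × 2859 / 455 = 12.88 km.
Total thickness = T + h + r = 36.1 km + 2.05 km + 12.88 km = 51 km.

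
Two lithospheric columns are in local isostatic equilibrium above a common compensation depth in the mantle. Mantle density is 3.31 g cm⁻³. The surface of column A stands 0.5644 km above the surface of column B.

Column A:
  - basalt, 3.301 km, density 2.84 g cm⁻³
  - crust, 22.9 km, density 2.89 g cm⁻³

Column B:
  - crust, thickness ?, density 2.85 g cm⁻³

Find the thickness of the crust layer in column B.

20.2 km

Take the compensation level at the base of the deeper column (depth z_c below the surface of column A) and equate Σ ρ_i t_i down to z_c; mantle fills any gap and the z_c terms cancel.
Column A: 3.301×2.84 + 22.9×2.89 + (z_c − 26.201)×3.31
Column B: 0.5644×0 + x×2.85 + (z_c − 0.5644 − 0 − x)×3.31
The z_c×3.31 term appears on both sides and cancels. Collect the known terms of each column as K = Σ(ρt)_known − 3.31 × (depth of known layers): K_A = 75.55584 − 3.31×26.201 = −11.16947; K_B = 0 − 3.31×(0.5644 + 0) = −1.868164.
Balance: K_A = K_B − x×(3.31 − 2.85), so x = (K_B − K_A)/(3.31 − 2.85) = 9.30131/0.46 = 20.2 km.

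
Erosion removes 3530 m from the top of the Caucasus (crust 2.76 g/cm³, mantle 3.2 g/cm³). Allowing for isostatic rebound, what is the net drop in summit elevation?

485 m

Rebound u = e ρ_c/ρ_m = 3530 m × 2.76/3.2 = 3045 m.
Net surface drop = e − u = 3530 m − 3045 m = e (ρ_m − ρ_c)/ρ_m = 485 m.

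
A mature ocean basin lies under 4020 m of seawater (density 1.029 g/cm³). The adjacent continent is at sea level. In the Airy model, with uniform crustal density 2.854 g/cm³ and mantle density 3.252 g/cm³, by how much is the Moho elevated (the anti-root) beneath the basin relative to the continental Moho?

For local isostatic compensation: replacing crust with seawater at the top is compensated by replacing crust with mantle at the base: d (ρ_c − ρ_w) = a (ρ_m − ρ_c).
a = d (ρ_c − ρ_w)/(ρ_m − ρ_c) = 4020 m × 1.825/0.398 = 18400 m.

18400 m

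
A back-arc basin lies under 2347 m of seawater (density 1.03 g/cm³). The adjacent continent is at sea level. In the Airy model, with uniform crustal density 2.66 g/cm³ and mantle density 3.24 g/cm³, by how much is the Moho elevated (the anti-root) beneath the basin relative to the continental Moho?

By Archimedes' principle applied to the lithosphere: replacing crust with seawater at the top is compensated by replacing crust with mantle at the base: d (ρ_c − ρ_w) = a (ρ_m − ρ_c).
a = d (ρ_c − ρ_w)/(ρ_m − ρ_c) = 2347 m × 1.63/0.58 = 6600 m.

6600 m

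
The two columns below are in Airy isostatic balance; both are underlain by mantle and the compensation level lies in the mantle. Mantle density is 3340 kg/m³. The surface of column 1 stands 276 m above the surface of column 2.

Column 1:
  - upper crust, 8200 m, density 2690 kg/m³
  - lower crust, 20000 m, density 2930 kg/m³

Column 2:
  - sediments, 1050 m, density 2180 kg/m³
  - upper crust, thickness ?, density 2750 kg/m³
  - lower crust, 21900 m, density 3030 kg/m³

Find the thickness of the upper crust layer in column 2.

7800 m

Take the compensation level at the base of the deeper column (depth z_c below the surface of column 1) and equate Σ ρ_i t_i down to z_c; mantle fills any gap and the z_c terms cancel.
Column 1: 8200×2690 + 20000×2930 + (z_c − 28200)×3340
Column 2: 276×0 + 1050×2180 + x×2750 + 21900×3030 + (z_c − 276 − 22950 − x)×3340
The z_c×3340 term appears on both sides and cancels. Collect the known terms of each column as K = Σ(ρt)_known − 3340 × (depth of known layers): K_1 = 80658000 − 3340×28200 = −13530000; K_2 = 68646000 − 3340×(276 + 22950) = −8928840.
Balance: K_1 = K_2 − x×(3340 − 2750), so x = (K_2 − K_1)/(3340 − 2750) = 4601160/590 = 7800 m.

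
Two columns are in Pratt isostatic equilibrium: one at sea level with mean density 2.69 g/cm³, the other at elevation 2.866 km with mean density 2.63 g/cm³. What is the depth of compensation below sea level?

126 km

ρ_ref D = ρ (D + h) → D (ρ_ref − ρ) = ρ h.
D = ρ h/(ρ_ref − ρ) = 2.63 × 2.866 km/(2.69 − 2.63) = 126 km.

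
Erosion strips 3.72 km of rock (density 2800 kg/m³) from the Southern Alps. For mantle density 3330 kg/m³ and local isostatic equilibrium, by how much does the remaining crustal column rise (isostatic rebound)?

3.13 km

Unloading: uplift u = e ρ_c/ρ_m = 3.72 km × 2800/3330 = 3.13 km.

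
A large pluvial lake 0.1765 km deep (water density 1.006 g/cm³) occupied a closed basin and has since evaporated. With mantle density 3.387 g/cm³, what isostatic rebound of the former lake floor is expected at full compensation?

u = d ρ_w/ρ_m = 0.1765 km × 1.006/3.387 = 0.0524 km.

0.0524 km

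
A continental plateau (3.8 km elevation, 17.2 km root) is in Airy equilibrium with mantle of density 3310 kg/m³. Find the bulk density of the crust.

2710 kg/m³

ρ_c h = (ρ_m − ρ_c) r → ρ_c (h + r) = ρ_m r → ρ_c = ρ_m r / (h + r).
ρ_c = 3310 × 17.2 km / (3.8 km + 17.2 km) = 2710 kg/m³.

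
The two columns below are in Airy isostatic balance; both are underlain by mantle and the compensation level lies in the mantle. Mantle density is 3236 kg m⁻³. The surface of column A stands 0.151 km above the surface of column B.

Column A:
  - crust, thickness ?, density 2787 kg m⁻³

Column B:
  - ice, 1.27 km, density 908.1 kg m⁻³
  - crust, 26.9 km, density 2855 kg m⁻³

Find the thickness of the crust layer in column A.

30.5 km

Take the compensation level at the base of the deeper column (depth z_c below the surface of column A) and equate Σ ρ_i t_i down to z_c; mantle fills any gap and the z_c terms cancel.
Column A: x×2787 + (z_c − 0 − x)×3236
Column B: 0.151×0 + 1.27×908.1 + 26.9×2855 + (z_c − 0.151 − 28.17)×3236
The z_c×3236 term appears on both sides and cancels. Collect the known terms of each column as K = Σ(ρt)_known − 3236 × (depth of known layers): K_A = 0 − 3236×0 = 0; K_B = 77952.787 − 3236×(0.151 + 28.17) = −13693.969.
Balance: K_A − x×(3236 − 2787) = K_B, so x = (K_A − K_B)/(3236 − 2787) = 13694/449 = 30.5 km.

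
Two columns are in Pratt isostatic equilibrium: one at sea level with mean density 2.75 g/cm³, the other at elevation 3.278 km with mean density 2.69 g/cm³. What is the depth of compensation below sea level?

ρ_ref D = ρ (D + h) → D (ρ_ref − ρ) = ρ h.
D = ρ h/(ρ_ref − ρ) = 2.69 × 3.278 km/(2.75 − 2.69) = 147 km.

147 km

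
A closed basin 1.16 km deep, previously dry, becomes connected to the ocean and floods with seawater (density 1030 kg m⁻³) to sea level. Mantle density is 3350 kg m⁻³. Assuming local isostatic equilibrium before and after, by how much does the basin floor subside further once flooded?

After flooding the water column is d + s deep. Its weight must equal the weight of mantle displaced by the extra subsidence s: (d + s) ρ_w = s ρ_m.
s = d ρ_w / (ρ_m − ρ_w) = 1.16 km × 1030/(3350 − 1030) = 0.515 km.

0.515 km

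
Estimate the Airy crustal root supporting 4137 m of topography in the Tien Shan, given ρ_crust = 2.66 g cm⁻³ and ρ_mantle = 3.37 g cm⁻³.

15500 m

In Airy isostatic equilibrium: the weight of the topography is balanced by the buoyancy of the root, ρ_c h = (ρ_m − ρ_c) r.
r = h · ρ_c / (ρ_m − ρ_c) = 4137 m × 2.66 / (3.37 − 2.66) = 15500 m.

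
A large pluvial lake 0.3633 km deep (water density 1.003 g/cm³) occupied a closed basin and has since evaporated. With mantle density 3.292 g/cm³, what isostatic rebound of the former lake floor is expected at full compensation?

u = d ρ_w/ρ_m = 0.3633 km × 1.003/3.292 = 0.111 km.

0.111 km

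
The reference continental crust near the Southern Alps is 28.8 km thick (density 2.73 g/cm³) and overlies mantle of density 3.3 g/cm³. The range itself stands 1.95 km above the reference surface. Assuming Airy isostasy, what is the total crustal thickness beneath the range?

40.1 km

Root depth r = h ρ_c / (ρ_m − ρ_c) = 1.95 km × 2.73 / 0.57 = 9.339 km.
Total thickness = T + h + r = 28.8 km + 1.95 km + 9.339 km = 40.1 km.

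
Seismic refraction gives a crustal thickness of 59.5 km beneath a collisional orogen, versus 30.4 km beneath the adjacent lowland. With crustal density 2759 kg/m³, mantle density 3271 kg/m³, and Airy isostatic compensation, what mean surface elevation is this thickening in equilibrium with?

Excess crust Δ = 59.5 km − 30.4 km = 29.1 km, split between elevation h and root r with h + r = Δ.
Airy balance ρ_c h = (ρ_m − ρ_c) r gives r = h ρ_c/(ρ_m − ρ_c), so h (1 + ρ_c/(ρ_m − ρ_c)) = Δ, i.e. h = Δ (ρ_m − ρ_c)/ρ_m.
h = 29.1 km × 512/3271 = 4.55 km.

4.55 km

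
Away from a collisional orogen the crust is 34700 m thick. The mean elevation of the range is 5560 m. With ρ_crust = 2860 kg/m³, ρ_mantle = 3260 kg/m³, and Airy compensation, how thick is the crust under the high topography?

80000 m

Root depth r = h ρ_c / (ρ_m − ρ_c) = 5560 m × 2860 / 400 = 39750 m.
Total thickness = T + h + r = 34700 m + 5560 m + 39750 m = 80000 m.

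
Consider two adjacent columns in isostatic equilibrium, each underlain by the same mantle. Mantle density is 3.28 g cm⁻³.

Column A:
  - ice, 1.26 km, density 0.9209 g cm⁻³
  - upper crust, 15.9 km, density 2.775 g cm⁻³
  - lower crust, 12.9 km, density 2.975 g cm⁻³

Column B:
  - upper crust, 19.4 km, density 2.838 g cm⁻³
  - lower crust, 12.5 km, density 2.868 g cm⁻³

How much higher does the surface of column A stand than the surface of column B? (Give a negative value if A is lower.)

0.369 km

For any compensation level in the mantle, the mantle terms cancel and isostasy reduces to e = (Σt_A − Σt_B) − (Σ(ρt)_A − Σ(ρt)_B) / ρ_m.
Σt_A = 30.06 km; Σt_B = 31.9 km; Σ(ρt)_A = 83.660334; Σ(ρt)_B = 90.9072 (in km·g cm⁻³).
e = (30.06 − 31.9) − (83.660334 − 90.9072) / 3.28 = 0.369 km.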